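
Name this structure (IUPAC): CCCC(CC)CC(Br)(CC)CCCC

The longest continuous carbon chain has 10 atoms, so the parent hydride is decane.
The numbering direction is chosen so that the substituent locant set {4,6,6} is lower than {5,5,7} at the first point of difference.
That gives a bromo group at C-6; ethyl groups at C-4 and C-6.
Prefixes are listed alphabetically: bromo, ethyl.
The name is 6-bromo-4,6-diethyldecane.

6-bromo-4,6-diethyldecane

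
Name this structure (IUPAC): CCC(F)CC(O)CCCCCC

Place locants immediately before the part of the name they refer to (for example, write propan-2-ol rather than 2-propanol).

Counting along the main chain through the –OH group gives 11 carbons: the parent is undecane.
The principal characteristic group is an alcohol (–OH), named with the suffix -ol.
Choose the numbering such that numbering from this end puts the hydroxyl group at C-5 rather than C-7.
This places the hydroxyl at C-5; a fluoro group at C-3.
Assembling the pieces gives 3-fluoroundecan-5-ol.

3-fluoroundecan-5-ol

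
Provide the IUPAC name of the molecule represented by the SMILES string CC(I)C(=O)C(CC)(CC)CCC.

4,4-diethyl-2-iodoheptan-3-one

The longest carbon chain that includes the carbonyl has 7 carbons, so the parent hydride is heptane.
The principal characteristic group is a ketone (C=O on an internal carbon), named with the suffix -one.
The numbering direction is chosen so that numbering from this end puts the carbonyl group at C-3 rather than C-5.
With this numbering: the carbonyl at C-3; two ethyl groups at C-4; an iodo group at C-2.
The substituents are ordered alphabetically, ignoring any di-/tri- multipliers.
Putting it together: 4,4-diethyl-2-iodoheptan-3-one.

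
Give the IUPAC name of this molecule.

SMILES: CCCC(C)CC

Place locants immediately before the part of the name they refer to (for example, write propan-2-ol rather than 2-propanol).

3-methylhexane

The parent chain contains 6 carbons (hexane).
The numbering direction is chosen so that the substituent locant set {3} is lower than {4} at the first point of difference.
This places a methyl group at C-3.
Putting it together: 3-methylhexane.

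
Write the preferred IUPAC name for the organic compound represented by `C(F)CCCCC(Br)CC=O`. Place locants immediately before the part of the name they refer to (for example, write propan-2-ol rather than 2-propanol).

The longest carbon chain that includes the –CHO group has 8 carbons, so the parent hydride is octane.
An aldehyde (terminal –CHO) is the principal characteristic group, giving the suffix -al.
The numbering direction is chosen so that the aldehyde carbon is C-1 by definition.
This places a bromo group at C-3; a fluoro group at C-8.
The substituents are ordered alphabetically, ignoring any di-/tri- multipliers.
The name is 3-bromo-8-fluorooctanal.

3-bromo-8-fluorooctanal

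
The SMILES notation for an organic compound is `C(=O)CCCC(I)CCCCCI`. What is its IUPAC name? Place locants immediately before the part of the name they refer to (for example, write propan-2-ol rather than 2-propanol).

The longest carbon chain that includes the –CHO group has 10 carbons, so the parent hydride is decane.
The highest-priority functional group is an aldehyde (terminal –CHO), so the name ends in -al.
Choose the numbering such that the aldehyde carbon is C-1 by definition.
That gives iodo groups at C-5 and C-10.
Assembling the pieces gives 5,10-diiododecanal.

5,10-diiododecanal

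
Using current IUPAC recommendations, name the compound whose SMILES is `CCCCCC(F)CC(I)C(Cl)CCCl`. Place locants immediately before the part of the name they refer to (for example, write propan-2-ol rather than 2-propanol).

1,3-dichloro-6-fluoro-4-iodoundecane

The parent chain contains 11 carbons (undecane).
Number the chain so that the substituent locant set {1,3,4,6} is lower than {6,8,9,11} at the first point of difference.
With this numbering: chloro groups at C-1 and C-3; a fluoro group at C-6; an iodo group at C-4.
Substituent prefixes are cited in alphabetical order (multiplying prefixes like di-/tri- are ignored for ordering).
Assembling the pieces gives 1,3-dichloro-6-fluoro-4-iodoundecane.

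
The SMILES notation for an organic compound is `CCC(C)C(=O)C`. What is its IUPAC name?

The longest carbon chain that includes the carbonyl has 5 carbons, so the parent hydride is pentane.
A ketone (C=O on an internal carbon) is the principal characteristic group, giving the suffix -one.
Number the chain so that numbering from this end puts the carbonyl group at C-2 rather than C-4.
That gives the carbonyl at C-2; a methyl group at C-3.
Assembling the pieces gives 3-methylpentan-2-one.

3-methylpentan-2-one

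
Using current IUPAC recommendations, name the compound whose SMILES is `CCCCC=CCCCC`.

dec-5-ene

Counting along the main chain through the multiple bond gives 10 carbons: the parent is decane.
The chain contains a C=C double bond, so the unsaturation ending is -ene.
Both numbering directions give the same locant set; either may be used.
With this numbering: the double bond between C-5 and C-6.
Assembling the pieces gives dec-5-ene.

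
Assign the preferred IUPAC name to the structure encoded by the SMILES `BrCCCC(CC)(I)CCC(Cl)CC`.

The longest carbon chain is 9 atoms: the parent is nonane.
Number the chain so that the substituent locant set {1,4,4,7} is lower than {3,6,6,9} at the first point of difference.
This places a bromo group at C-1; a chloro group at C-7; an ethyl group at C-4; an iodo group at C-4.
Prefixes are listed alphabetically: bromo, chloro, ethyl, iodo.
Assembling the pieces gives 1-bromo-7-chloro-4-ethyl-4-iodononane.

1-bromo-7-chloro-4-ethyl-4-iodononane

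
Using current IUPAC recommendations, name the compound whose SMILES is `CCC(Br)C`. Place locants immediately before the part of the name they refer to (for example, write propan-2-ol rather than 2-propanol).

2-bromobutane

The longest carbon chain is 4 atoms: the parent is butane.
The numbering direction is chosen so that the substituent locant set {2} is lower than {3} at the first point of difference.
This places a bromo group at C-2.
The name is 2-bromobutane.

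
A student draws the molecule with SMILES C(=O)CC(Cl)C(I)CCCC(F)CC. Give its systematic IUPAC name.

3-chloro-8-fluoro-4-iododecanal

Counting along the main chain through the –CHO group gives 10 carbons: the parent is decane.
The principal characteristic group is an aldehyde (terminal –CHO), named with the suffix -al.
Choose the numbering such that the aldehyde carbon is C-1 by definition.
With this numbering: a chloro group at C-3; a fluoro group at C-8; an iodo group at C-4.
Prefixes are listed alphabetically: chloro, fluoro, iodo.
The name is 3-chloro-8-fluoro-4-iododecanal.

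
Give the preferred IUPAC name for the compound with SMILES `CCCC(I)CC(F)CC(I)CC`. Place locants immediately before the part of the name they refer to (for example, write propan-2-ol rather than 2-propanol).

5-fluoro-3,7-diiododecane

The parent chain contains 10 carbons (decane).
The numbering direction is chosen so that the substituent locant set {3,5,7} is lower than {4,6,8} at the first point of difference.
That gives a fluoro group at C-5; iodo groups at C-3 and C-7.
The substituents are ordered alphabetically, ignoring any di-/tri- multipliers.
Putting it together: 5-fluoro-3,7-diiododecane.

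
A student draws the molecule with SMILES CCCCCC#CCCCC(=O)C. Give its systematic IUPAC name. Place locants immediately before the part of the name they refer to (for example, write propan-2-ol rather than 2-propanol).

The longest chain bearing the carbonyl and the multiple bond is 12 carbons long (dodecane).
The principal characteristic group is a ketone (C=O on an internal carbon), named with the suffix -one.
The chain contains a C≡C triple bond, so the unsaturation ending is -yne.
Choose the numbering such that numbering from this end puts the carbonyl group at C-2 rather than C-11.
This places the carbonyl at C-2; the triple bond between C-6 and C-7.
The name is dodec-6-yn-2-one.

dodec-6-yn-2-one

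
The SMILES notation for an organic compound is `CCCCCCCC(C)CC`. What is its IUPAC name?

3-methyldecane

The longest continuous carbon chain has 10 atoms, so the parent hydride is decane.
The numbering direction is chosen so that the substituent locant set {3} is lower than {8} at the first point of difference.
That gives a methyl group at C-3.
The name is 3-methyldecane.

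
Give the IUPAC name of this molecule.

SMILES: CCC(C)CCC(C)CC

The longest continuous carbon chain has 8 atoms, so the parent hydride is octane.
Numbering from either end gives identical locants here.
With this numbering: methyl groups at C-3 and C-6.
Assembling the pieces gives 3,6-dimethyloctane.

3,6-dimethyloctane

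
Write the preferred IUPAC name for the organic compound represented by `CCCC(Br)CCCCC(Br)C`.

2,7-dibromodecane

The longest continuous carbon chain has 10 atoms, so the parent hydride is decane.
Number the chain so that the substituent locant set {2,7} is lower than {4,9} at the first point of difference.
This places bromo groups at C-2 and C-7.
Putting it together: 2,7-dibromodecane.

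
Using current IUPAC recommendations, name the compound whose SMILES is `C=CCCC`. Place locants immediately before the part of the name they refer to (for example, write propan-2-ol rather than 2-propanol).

The longest chain bearing the multiple bond is 5 carbons long (pentane).
The chain contains a C=C double bond, so the unsaturation ending is -ene.
Number the chain so that numbering from this end puts the double bond at C-1 rather than C-4.
That gives the double bond between C-1 and C-2.
Assembling the pieces gives pent-1-ene.

pent-1-ene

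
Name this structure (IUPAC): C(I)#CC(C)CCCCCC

Counting along the main chain through the multiple bond gives 9 carbons: the parent is nonane.
There is one C≡C triple bond, indicated by the ending -yne.
Number the chain so that numbering from this end puts the triple bond at C-1 rather than C-8.
That gives the triple bond between C-1 and C-2; an iodo group at C-1; a methyl group at C-3.
Prefixes are listed alphabetically: iodo, methyl.
Putting it together: 1-iodo-3-methylnon-1-yne.

1-iodo-3-methylnon-1-yne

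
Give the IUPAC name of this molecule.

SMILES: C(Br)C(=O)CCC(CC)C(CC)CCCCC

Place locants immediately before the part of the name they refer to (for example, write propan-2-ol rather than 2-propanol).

The longest carbon chain that includes the carbonyl has 11 carbons, so the parent hydride is undecane.
A ketone (C=O on an internal carbon) is the principal characteristic group, giving the suffix -one.
The numbering direction is chosen so that numbering from this end puts the carbonyl group at C-2 rather than C-10.
With this numbering: the carbonyl at C-2; a bromo group at C-1; ethyl groups at C-5 and C-6.
Substituent prefixes are cited in alphabetical order (multiplying prefixes like di-/tri- are ignored for ordering).
Putting it together: 1-bromo-5,6-diethylundecan-2-one.

1-bromo-5,6-diethylundecan-2-one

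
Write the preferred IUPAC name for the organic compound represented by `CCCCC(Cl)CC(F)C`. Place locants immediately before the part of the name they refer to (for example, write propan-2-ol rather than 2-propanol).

4-chloro-2-fluorooctane

The parent chain contains 8 carbons (octane).
The numbering direction is chosen so that the substituent locant set {2,4} is lower than {5,7} at the first point of difference.
With this numbering: a chloro group at C-4; a fluoro group at C-2.
The substituents are ordered alphabetically, ignoring any di-/tri- multipliers.
Assembling the pieces gives 4-chloro-2-fluorooctane.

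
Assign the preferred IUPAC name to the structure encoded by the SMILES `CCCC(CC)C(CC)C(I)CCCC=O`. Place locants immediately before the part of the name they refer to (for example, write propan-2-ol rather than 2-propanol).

The longest carbon chain that includes the –CHO group has 10 carbons, so the parent hydride is decane.
The highest-priority functional group is an aldehyde (terminal –CHO), so the name ends in -al.
Number the chain so that the aldehyde carbon is C-1 by definition.
With this numbering: ethyl groups at C-6 and C-7; an iodo group at C-5.
Substituent prefixes are cited in alphabetical order (multiplying prefixes like di-/tri- are ignored for ordering).
Putting it together: 6,7-diethyl-5-iododecanal.

6,7-diethyl-5-iododecanal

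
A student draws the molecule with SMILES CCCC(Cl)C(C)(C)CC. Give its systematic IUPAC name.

The longest carbon chain is 7 atoms: the parent is heptane.
Number the chain so that the substituent locant set {3,3,4} is lower than {4,5,5} at the first point of difference.
With this numbering: a chloro group at C-4; two methyl groups at C-3.
Substituent prefixes are cited in alphabetical order (multiplying prefixes like di-/tri- are ignored for ordering).
Assembling the pieces gives 4-chloro-3,3-dimethylheptane.

4-chloro-3,3-dimethylheptane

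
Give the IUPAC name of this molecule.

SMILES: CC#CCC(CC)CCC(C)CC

The longest chain bearing the multiple bond is 10 carbons long (decane).
There is one C≡C triple bond, indicated by the ending -yne.
Number the chain so that numbering from this end puts the triple bond at C-2 rather than C-8.
With this numbering: the triple bond between C-2 and C-3; an ethyl group at C-5; a methyl group at C-8.
Substituent prefixes are cited in alphabetical order (multiplying prefixes like di-/tri- are ignored for ordering).
Putting it together: 5-ethyl-8-methyldec-2-yne.

5-ethyl-8-methyldec-2-yne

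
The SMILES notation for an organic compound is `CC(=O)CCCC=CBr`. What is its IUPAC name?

The longest chain bearing the carbonyl and the multiple bond is 7 carbons long (heptane).
The highest-priority functional group is a ketone (C=O on an internal carbon), so the name ends in -one.
The chain contains a C=C double bond, so the unsaturation ending is -ene.
The numbering direction is chosen so that numbering from this end puts the carbonyl group at C-2 rather than C-6.
With this numbering: the carbonyl at C-2; the double bond between C-6 and C-7; a bromo group at C-7.
Putting it together: 7-bromohept-6-en-2-one.

7-bromohept-6-en-2-one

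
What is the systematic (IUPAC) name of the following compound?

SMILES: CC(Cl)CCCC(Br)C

2-bromo-6-chloroheptane

The longest carbon chain is 7 atoms: the parent is heptane.
The numbering direction is chosen so that the locant sets are identical either way, so the alphabetically earlier bromo substituent takes the lower locant (2 rather than 6).
This places a bromo group at C-2; a chloro group at C-6.
Substituent prefixes are cited in alphabetical order (multiplying prefixes like di-/tri- are ignored for ordering).
The name is 2-bromo-6-chloroheptane.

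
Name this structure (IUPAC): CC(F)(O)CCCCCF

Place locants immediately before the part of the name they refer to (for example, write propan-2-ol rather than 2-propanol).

The longest carbon chain that includes the –OH group has 7 carbons, so the parent hydride is heptane.
The principal characteristic group is an alcohol (–OH), named with the suffix -ol.
The numbering direction is chosen so that numbering from this end puts the hydroxyl group at C-2 rather than C-6.
With this numbering: the hydroxyl at C-2; fluoro groups at C-2 and C-7.
The name is 2,7-difluoroheptan-2-ol.

2,7-difluoroheptan-2-ol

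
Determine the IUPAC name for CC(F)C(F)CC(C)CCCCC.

The longest carbon chain is 10 atoms: the parent is decane.
The numbering direction is chosen so that the substituent locant set {2,3,5} is lower than {6,8,9} at the first point of difference.
This places fluoro groups at C-2 and C-3; a methyl group at C-5.
Prefixes are listed alphabetically: fluoro, methyl.
The name is 2,3-difluoro-5-methyldecane.

2,3-difluoro-5-methyldecane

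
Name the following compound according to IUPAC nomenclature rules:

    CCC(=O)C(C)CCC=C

4-methyloct-7-en-3-one

The longest chain bearing the carbonyl and the multiple bond is 8 carbons long (octane).
A ketone (C=O on an internal carbon) is the principal characteristic group, giving the suffix -one.
A C=C double bond in the chain gives the infix -ene-.
Choose the numbering such that numbering from this end puts the carbonyl group at C-3 rather than C-6.
This places the carbonyl at C-3; the double bond between C-7 and C-8; a methyl group at C-4.
The name is 4-methyloct-7-en-3-one.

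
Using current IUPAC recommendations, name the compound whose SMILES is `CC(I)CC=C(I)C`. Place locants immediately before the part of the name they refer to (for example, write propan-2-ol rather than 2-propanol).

Counting along the main chain through the multiple bond gives 6 carbons: the parent is hexane.
There is one C=C double bond, indicated by the ending -ene.
Choose the numbering such that numbering from this end puts the double bond at C-2 rather than C-4.
This places the double bond between C-2 and C-3; iodo groups at C-2 and C-5.
Assembling the pieces gives 2,5-diiodohex-2-ene.

2,5-diiodohex-2-ene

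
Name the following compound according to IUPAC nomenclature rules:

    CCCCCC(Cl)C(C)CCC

5-chloro-4-methyldecane

The longest carbon chain is 10 atoms: the parent is decane.
Number the chain so that the substituent locant set {4,5} is lower than {6,7} at the first point of difference.
With this numbering: a chloro group at C-5; a methyl group at C-4.
Substituent prefixes are cited in alphabetical order (multiplying prefixes like di-/tri- are ignored for ordering).
The name is 5-chloro-4-methyldecane.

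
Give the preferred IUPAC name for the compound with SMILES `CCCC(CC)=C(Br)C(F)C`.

3-bromo-4-ethyl-2-fluorohept-3-ene

The longest chain bearing the multiple bond is 7 carbons long (heptane).
The chain contains a C=C double bond, so the unsaturation ending is -ene.
Number the chain so that numbering from this end puts the double bond at C-3 rather than C-4.
This places the double bond between C-3 and C-4; a bromo group at C-3; an ethyl group at C-4; a fluoro group at C-2.
The substituents are ordered alphabetically, ignoring any di-/tri- multipliers.
The name is 3-bromo-4-ethyl-2-fluorohept-3-ene.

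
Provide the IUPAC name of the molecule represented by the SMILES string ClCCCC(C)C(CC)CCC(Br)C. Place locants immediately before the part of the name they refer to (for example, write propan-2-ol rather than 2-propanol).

The longest carbon chain is 9 atoms: the parent is nonane.
The numbering direction is chosen so that the substituent locant set {1,4,5,8} is lower than {2,5,6,9} at the first point of difference.
That gives a bromo group at C-8; a chloro group at C-1; an ethyl group at C-5; a methyl group at C-4.
The substituents are ordered alphabetically, ignoring any di-/tri- multipliers.
Putting it together: 8-bromo-1-chloro-5-ethyl-4-methylnonane.

8-bromo-1-chloro-5-ethyl-4-methylnonane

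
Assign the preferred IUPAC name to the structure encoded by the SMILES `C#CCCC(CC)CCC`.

Counting along the main chain through the multiple bond gives 8 carbons: the parent is octane.
There is one C≡C triple bond, indicated by the ending -yne.
Number the chain so that numbering from this end puts the triple bond at C-1 rather than C-7.
This places the triple bond between C-1 and C-2; an ethyl group at C-5.
Assembling the pieces gives 5-ethyloct-1-yne.

5-ethyloct-1-yne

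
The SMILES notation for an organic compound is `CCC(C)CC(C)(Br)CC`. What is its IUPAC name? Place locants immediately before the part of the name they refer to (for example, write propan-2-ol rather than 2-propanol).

3-bromo-3,5-dimethylheptane

The longest continuous carbon chain has 7 atoms, so the parent hydride is heptane.
Choose the numbering such that the substituent locant set {3,3,5} is lower than {3,5,5} at the first point of difference.
That gives a bromo group at C-3; methyl groups at C-3 and C-5.
The substituents are ordered alphabetically, ignoring any di-/tri- multipliers.
Putting it together: 3-bromo-3,5-dimethylheptane.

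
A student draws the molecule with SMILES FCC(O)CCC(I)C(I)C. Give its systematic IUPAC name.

1-fluoro-5,6-diiodoheptan-2-ol

The longest carbon chain that includes the –OH group has 7 carbons, so the parent hydride is heptane.
The highest-priority functional group is an alcohol (–OH), so the name ends in -ol.
Number the chain so that numbering from this end puts the hydroxyl group at C-2 rather than C-6.
With this numbering: the hydroxyl at C-2; a fluoro group at C-1; iodo groups at C-5 and C-6.
Substituent prefixes are cited in alphabetical order (multiplying prefixes like di-/tri- are ignored for ordering).
Putting it together: 1-fluoro-5,6-diiodoheptan-2-ol.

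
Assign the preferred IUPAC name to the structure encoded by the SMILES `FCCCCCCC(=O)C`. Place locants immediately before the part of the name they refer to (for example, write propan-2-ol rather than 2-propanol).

8-fluorooctan-2-one

The longest carbon chain that includes the carbonyl has 8 carbons, so the parent hydride is octane.
A ketone (C=O on an internal carbon) is the principal characteristic group, giving the suffix -one.
Number the chain so that numbering from this end puts the carbonyl group at C-2 rather than C-7.
With this numbering: the carbonyl at C-2; a fluoro group at C-8.
Assembling the pieces gives 8-fluorooctan-2-one.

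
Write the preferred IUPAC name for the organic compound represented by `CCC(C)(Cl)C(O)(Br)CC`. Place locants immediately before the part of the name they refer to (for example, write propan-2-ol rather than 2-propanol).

The longest chain bearing the –OH group is 6 carbons long (hexane).
An alcohol (–OH) is the principal characteristic group, giving the suffix -ol.
Number the chain so that numbering from this end puts the hydroxyl group at C-3 rather than C-4.
This places the hydroxyl at C-3; a bromo group at C-3; a chloro group at C-4; a methyl group at C-4.
Substituent prefixes are cited in alphabetical order (multiplying prefixes like di-/tri- are ignored for ordering).
Putting it together: 3-bromo-4-chloro-4-methylhexan-3-ol.

3-bromo-4-chloro-4-methylhexan-3-ol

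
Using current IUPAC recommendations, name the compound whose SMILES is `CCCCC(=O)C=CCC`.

non-3-en-5-one

The longest chain bearing the carbonyl and the multiple bond is 9 carbons long (nonane).
The highest-priority functional group is a ketone (C=O on an internal carbon), so the name ends in -one.
The chain contains a C=C double bond, so the unsaturation ending is -ene.
Number the chain so that numbering from this end puts the double bond at C-3 rather than C-6.
With this numbering: the carbonyl at C-5; the double bond between C-3 and C-4.
Assembling the pieces gives non-3-en-5-one.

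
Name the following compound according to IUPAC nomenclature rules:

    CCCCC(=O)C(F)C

The longest chain bearing the carbonyl is 7 carbons long (heptane).
A ketone (C=O on an internal carbon) is the principal characteristic group, giving the suffix -one.
The numbering direction is chosen so that numbering from this end puts the carbonyl group at C-3 rather than C-5.
That gives the carbonyl at C-3; a fluoro group at C-2.
The name is 2-fluoroheptan-3-one.

2-fluoroheptan-3-one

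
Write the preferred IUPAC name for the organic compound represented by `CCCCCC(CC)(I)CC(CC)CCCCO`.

The longest chain bearing the –OH group is 12 carbons long (dodecane).
The principal characteristic group is an alcohol (–OH), named with the suffix -ol.
Number the chain so that numbering from this end puts the hydroxyl group at C-1 rather than C-12.
This places the hydroxyl at C-1; ethyl groups at C-5 and C-7; an iodo group at C-7.
Substituent prefixes are cited in alphabetical order (multiplying prefixes like di-/tri- are ignored for ordering).
Putting it together: 5,7-diethyl-7-iodododecan-1-ol.

5,7-diethyl-7-iodododecan-1-ol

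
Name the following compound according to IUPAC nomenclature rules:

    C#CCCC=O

Counting along the main chain through the –CHO group and the multiple bond gives 5 carbons: the parent is pentane.
The highest-priority functional group is an aldehyde (terminal –CHO), so the name ends in -al.
The chain contains a C≡C triple bond, so the unsaturation ending is -yne.
The numbering direction is chosen so that the aldehyde carbon is C-1 by definition.
That gives the triple bond between C-4 and C-5.
Assembling the pieces gives pent-4-ynal.

pent-4-ynal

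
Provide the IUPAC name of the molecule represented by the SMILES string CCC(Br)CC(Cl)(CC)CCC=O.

The longest chain bearing the –CHO group is 8 carbons long (octane).
The principal characteristic group is an aldehyde (terminal –CHO), named with the suffix -al.
Number the chain so that the aldehyde carbon is C-1 by definition.
This places a bromo group at C-6; a chloro group at C-4; an ethyl group at C-4.
Prefixes are listed alphabetically: bromo, chloro, ethyl.
The name is 6-bromo-4-chloro-4-ethyloctanal.

6-bromo-4-chloro-4-ethyloctanal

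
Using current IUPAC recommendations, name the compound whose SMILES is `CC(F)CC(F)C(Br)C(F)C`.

The parent chain contains 7 carbons (heptane).
Choose the numbering such that the substituent locant set {2,3,4,6} is lower than {2,4,5,6} at the first point of difference.
That gives a bromo group at C-3; fluoro groups at C-2 and C-4 and C-6.
The substituents are ordered alphabetically, ignoring any di-/tri- multipliers.
Assembling the pieces gives 3-bromo-2,4,6-trifluoroheptane.

3-bromo-2,4,6-trifluoroheptane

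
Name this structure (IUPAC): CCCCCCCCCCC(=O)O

The longest carbon chain that includes the –COOH group has 11 carbons, so the parent hydride is undecane.
The principal characteristic group is a carboxylic acid (terminal –COOH), named with the suffix -oic acid.
The numbering direction is chosen so that the carboxylic acid carbon is C-1 by definition.
Putting it together: undecanoic acid.

undecanoic acid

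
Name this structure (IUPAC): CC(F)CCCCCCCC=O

9-fluorodecanal

Counting along the main chain through the –CHO group gives 10 carbons: the parent is decane.
An aldehyde (terminal –CHO) is the principal characteristic group, giving the suffix -al.
Choose the numbering such that the aldehyde carbon is C-1 by definition.
With this numbering: a fluoro group at C-9.
The name is 9-fluorodecanal.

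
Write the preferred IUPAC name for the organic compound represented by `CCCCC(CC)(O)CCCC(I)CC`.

5-ethyl-9-iodoundecan-5-ol

Counting along the main chain through the –OH group gives 11 carbons: the parent is undecane.
The principal characteristic group is an alcohol (–OH), named with the suffix -ol.
The numbering direction is chosen so that numbering from this end puts the hydroxyl group at C-5 rather than C-7.
With this numbering: the hydroxyl at C-5; an ethyl group at C-5; an iodo group at C-9.
Prefixes are listed alphabetically: ethyl, iodo.
Assembling the pieces gives 5-ethyl-9-iodoundecan-5-ol.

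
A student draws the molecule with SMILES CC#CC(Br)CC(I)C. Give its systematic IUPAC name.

4-bromo-6-iodohept-2-yne

Counting along the main chain through the multiple bond gives 7 carbons: the parent is heptane.
A C≡C triple bond in the chain gives the infix -yne-.
Choose the numbering such that numbering from this end puts the triple bond at C-2 rather than C-5.
This places the triple bond between C-2 and C-3; a bromo group at C-4; an iodo group at C-6.
Substituent prefixes are cited in alphabetical order (multiplying prefixes like di-/tri- are ignored for ordering).
Assembling the pieces gives 4-bromo-6-iodohept-2-yne.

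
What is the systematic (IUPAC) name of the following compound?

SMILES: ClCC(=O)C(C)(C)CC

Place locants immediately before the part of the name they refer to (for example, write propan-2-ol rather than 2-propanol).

The longest carbon chain that includes the carbonyl has 5 carbons, so the parent hydride is pentane.
The highest-priority functional group is a ketone (C=O on an internal carbon), so the name ends in -one.
The numbering direction is chosen so that numbering from this end puts the carbonyl group at C-2 rather than C-4.
That gives the carbonyl at C-2; a chloro group at C-1; two methyl groups at C-3.
The substituents are ordered alphabetically, ignoring any di-/tri- multipliers.
Putting it together: 1-chloro-3,3-dimethylpentan-2-one.

1-chloro-3,3-dimethylpentan-2-one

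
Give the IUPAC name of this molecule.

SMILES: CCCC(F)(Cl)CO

2-chloro-2-fluoropentan-1-ol

Counting along the main chain through the –OH group gives 5 carbons: the parent is pentane.
The principal characteristic group is an alcohol (–OH), named with the suffix -ol.
The numbering direction is chosen so that numbering from this end puts the hydroxyl group at C-1 rather than C-5.
This places the hydroxyl at C-1; a chloro group at C-2; a fluoro group at C-2.
Prefixes are listed alphabetically: chloro, fluoro.
Assembling the pieces gives 2-chloro-2-fluoropentan-1-ol.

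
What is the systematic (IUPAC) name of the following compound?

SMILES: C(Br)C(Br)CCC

The longest carbon chain is 5 atoms: the parent is pentane.
Number the chain so that the substituent locant set {1,2} is lower than {4,5} at the first point of difference.
With this numbering: bromo groups at C-1 and C-2.
Putting it together: 1,2-dibromopentane.

1,2-dibromopentane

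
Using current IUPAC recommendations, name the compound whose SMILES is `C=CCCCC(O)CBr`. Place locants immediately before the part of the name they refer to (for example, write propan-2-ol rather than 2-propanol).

The longest carbon chain that includes the –OH group and the multiple bond has 7 carbons, so the parent hydride is heptane.
The highest-priority functional group is an alcohol (–OH), so the name ends in -ol.
The chain contains a C=C double bond, so the unsaturation ending is -ene.
The numbering direction is chosen so that numbering from this end puts the hydroxyl group at C-2 rather than C-6.
That gives the hydroxyl at C-2; the double bond between C-6 and C-7; a bromo group at C-1.
The name is 1-bromohept-6-en-2-ol.

1-bromohept-6-en-2-ol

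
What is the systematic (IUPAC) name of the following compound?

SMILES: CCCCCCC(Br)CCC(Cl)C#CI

6-bromo-3-chloro-1-iodododec-1-yne

The longest chain bearing the multiple bond is 12 carbons long (dodecane).
The chain contains a C≡C triple bond, so the unsaturation ending is -yne.
Choose the numbering such that numbering from this end puts the triple bond at C-1 rather than C-11.
This places the triple bond between C-1 and C-2; a bromo group at C-6; a chloro group at C-3; an iodo group at C-1.
Substituent prefixes are cited in alphabetical order (multiplying prefixes like di-/tri- are ignored for ordering).
Putting it together: 6-bromo-3-chloro-1-iodododec-1-yne.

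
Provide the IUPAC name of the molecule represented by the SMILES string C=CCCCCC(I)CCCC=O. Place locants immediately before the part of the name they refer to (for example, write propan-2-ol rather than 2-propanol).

The longest chain bearing the –CHO group and the multiple bond is 11 carbons long (undecane).
An aldehyde (terminal –CHO) is the principal characteristic group, giving the suffix -al.
The chain contains a C=C double bond, so the unsaturation ending is -ene.
The numbering direction is chosen so that the aldehyde carbon is C-1 by definition.
This places the double bond between C-10 and C-11; an iodo group at C-5.
The name is 5-iodoundec-10-enal.

5-iodoundec-10-enal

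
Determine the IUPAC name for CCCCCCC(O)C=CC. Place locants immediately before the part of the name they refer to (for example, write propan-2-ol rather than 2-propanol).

dec-2-en-4-ol

Counting along the main chain through the –OH group and the multiple bond gives 10 carbons: the parent is decane.
An alcohol (–OH) is the principal characteristic group, giving the suffix -ol.
A C=C double bond in the chain gives the infix -ene-.
The numbering direction is chosen so that numbering from this end puts the hydroxyl group at C-4 rather than C-7.
With this numbering: the hydroxyl at C-4; the double bond between C-2 and C-3.
Assembling the pieces gives dec-2-en-4-ol.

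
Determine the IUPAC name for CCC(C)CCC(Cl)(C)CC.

The longest carbon chain is 8 atoms: the parent is octane.
Number the chain so that the substituent locant set {3,3,6} is lower than {3,6,6} at the first point of difference.
That gives a chloro group at C-3; methyl groups at C-3 and C-6.
Prefixes are listed alphabetically: chloro, methyl.
The name is 3-chloro-3,6-dimethyloctane.

3-chloro-3,6-dimethyloctane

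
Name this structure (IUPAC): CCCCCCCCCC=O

The longest chain bearing the –CHO group is 10 carbons long (decane).
The highest-priority functional group is an aldehyde (terminal –CHO), so the name ends in -al.
The numbering direction is chosen so that the aldehyde carbon is C-1 by definition.
Assembling the pieces gives decanal.

decanal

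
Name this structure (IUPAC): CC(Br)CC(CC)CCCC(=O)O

The longest carbon chain that includes the –COOH group has 8 carbons, so the parent hydride is octane.
A carboxylic acid (terminal –COOH) is the principal characteristic group, giving the suffix -oic acid.
The numbering direction is chosen so that the carboxylic acid carbon is C-1 by definition.
That gives a bromo group at C-7; an ethyl group at C-5.
Prefixes are listed alphabetically: bromo, ethyl.
Assembling the pieces gives 7-bromo-5-ethyloctanoic acid.

7-bromo-5-ethyloctanoic acid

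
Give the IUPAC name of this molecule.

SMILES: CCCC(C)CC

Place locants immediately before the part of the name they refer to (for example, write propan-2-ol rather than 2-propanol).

3-methylhexane

The longest continuous carbon chain has 6 atoms, so the parent hydride is hexane.
Choose the numbering such that the substituent locant set {3} is lower than {4} at the first point of difference.
This places a methyl group at C-3.
Assembling the pieces gives 3-methylhexane.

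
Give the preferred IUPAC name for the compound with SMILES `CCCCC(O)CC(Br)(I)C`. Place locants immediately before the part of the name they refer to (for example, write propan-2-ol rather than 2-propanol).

Counting along the main chain through the –OH group gives 8 carbons: the parent is octane.
An alcohol (–OH) is the principal characteristic group, giving the suffix -ol.
Choose the numbering such that numbering from this end puts the hydroxyl group at C-4 rather than C-5.
That gives the hydroxyl at C-4; a bromo group at C-2; an iodo group at C-2.
Prefixes are listed alphabetically: bromo, iodo.
Putting it together: 2-bromo-2-iodooctan-4-ol.

2-bromo-2-iodooctan-4-ol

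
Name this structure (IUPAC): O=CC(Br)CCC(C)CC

2-bromo-5-methylheptanal

The longest chain bearing the –CHO group is 7 carbons long (heptane).
The principal characteristic group is an aldehyde (terminal –CHO), named with the suffix -al.
Number the chain so that the aldehyde carbon is C-1 by definition.
That gives a bromo group at C-2; a methyl group at C-5.
Substituent prefixes are cited in alphabetical order (multiplying prefixes like di-/tri- are ignored for ordering).
The name is 2-bromo-5-methylheptanal.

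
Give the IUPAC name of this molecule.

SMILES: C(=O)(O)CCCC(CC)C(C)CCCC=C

5-ethyl-6-methylundec-10-enoic acid

Counting along the main chain through the –COOH group and the multiple bond gives 11 carbons: the parent is undecane.
The highest-priority functional group is a carboxylic acid (terminal –COOH), so the name ends in -oic acid.
There is one C=C double bond, indicated by the ending -ene.
The numbering direction is chosen so that the carboxylic acid carbon is C-1 by definition.
That gives the double bond between C-10 and C-11; an ethyl group at C-5; a methyl group at C-6.
Prefixes are listed alphabetically: ethyl, methyl.
The name is 5-ethyl-6-methylundec-10-enoic acid.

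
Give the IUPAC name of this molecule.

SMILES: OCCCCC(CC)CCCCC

The longest carbon chain that includes the –OH group has 10 carbons, so the parent hydride is decane.
The highest-priority functional group is an alcohol (–OH), so the name ends in -ol.
Choose the numbering such that numbering from this end puts the hydroxyl group at C-1 rather than C-10.
With this numbering: the hydroxyl at C-1; an ethyl group at C-5.
The name is 5-ethyldecan-1-ol.

5-ethyldecan-1-ol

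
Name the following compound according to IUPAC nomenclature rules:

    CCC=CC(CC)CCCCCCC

The longest carbon chain that includes the multiple bond has 12 carbons, so the parent hydride is dodecane.
The chain contains a C=C double bond, so the unsaturation ending is -ene.
The numbering direction is chosen so that numbering from this end puts the double bond at C-3 rather than C-9.
That gives the double bond between C-3 and C-4; an ethyl group at C-5.
Assembling the pieces gives 5-ethyldodec-3-ene.

5-ethyldodec-3-ene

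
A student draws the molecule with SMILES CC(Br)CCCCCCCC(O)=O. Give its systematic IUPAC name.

9-bromodecanoic acid

The longest carbon chain that includes the –COOH group has 10 carbons, so the parent hydride is decane.
The principal characteristic group is a carboxylic acid (terminal –COOH), named with the suffix -oic acid.
Number the chain so that the carboxylic acid carbon is C-1 by definition.
With this numbering: a bromo group at C-9.
Assembling the pieces gives 9-bromodecanoic acid.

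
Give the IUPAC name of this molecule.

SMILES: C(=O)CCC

butanal

Counting along the main chain through the –CHO group gives 4 carbons: the parent is butane.
The principal characteristic group is an aldehyde (terminal –CHO), named with the suffix -al.
Choose the numbering such that the aldehyde carbon is C-1 by definition.
The name is butanal.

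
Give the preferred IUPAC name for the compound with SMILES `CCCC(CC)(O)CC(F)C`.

4-ethyl-2-fluoroheptan-4-ol

The longest chain bearing the –OH group is 7 carbons long (heptane).
An alcohol (–OH) is the principal characteristic group, giving the suffix -ol.
Choose the numbering such that the substituent locant set {2,4} is lower than {4,6} at the first point of difference.
That gives the hydroxyl at C-4; an ethyl group at C-4; a fluoro group at C-2.
Substituent prefixes are cited in alphabetical order (multiplying prefixes like di-/tri- are ignored for ordering).
Putting it together: 4-ethyl-2-fluoroheptan-4-ol.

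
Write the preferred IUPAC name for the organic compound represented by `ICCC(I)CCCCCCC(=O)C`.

The longest chain bearing the carbonyl is 11 carbons long (undecane).
The principal characteristic group is a ketone (C=O on an internal carbon), named with the suffix -one.
The numbering direction is chosen so that numbering from this end puts the carbonyl group at C-2 rather than C-10.
That gives the carbonyl at C-2; iodo groups at C-9 and C-11.
The name is 9,11-diiodoundecan-2-one.

9,11-diiodoundecan-2-one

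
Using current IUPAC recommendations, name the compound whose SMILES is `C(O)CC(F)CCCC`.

Counting along the main chain through the –OH group gives 7 carbons: the parent is heptane.
The principal characteristic group is an alcohol (–OH), named with the suffix -ol.
Choose the numbering such that numbering from this end puts the hydroxyl group at C-1 rather than C-7.
With this numbering: the hydroxyl at C-1; a fluoro group at C-3.
Assembling the pieces gives 3-fluoroheptan-1-ol.

3-fluoroheptan-1-ol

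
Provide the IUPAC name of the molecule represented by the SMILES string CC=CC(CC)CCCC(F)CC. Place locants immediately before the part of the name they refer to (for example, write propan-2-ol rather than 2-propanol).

Counting along the main chain through the multiple bond gives 10 carbons: the parent is decane.
There is one C=C double bond, indicated by the ending -ene.
The numbering direction is chosen so that numbering from this end puts the double bond at C-2 rather than C-8.
With this numbering: the double bond between C-2 and C-3; an ethyl group at C-4; a fluoro group at C-8.
Substituent prefixes are cited in alphabetical order (multiplying prefixes like di-/tri- are ignored for ordering).
The name is 4-ethyl-8-fluorodec-2-ene.

4-ethyl-8-fluorodec-2-ene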